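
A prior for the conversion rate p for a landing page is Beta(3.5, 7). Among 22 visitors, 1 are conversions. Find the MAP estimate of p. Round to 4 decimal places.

p̂_MAP = 0.1148

Prior: Beta(3.5, 7).
Data: 1 success in 22 trials. The binomial likelihood contributes p(1−p)^21, so the posterior is Beta(3.5+1, 7+21) = Beta(4.5, 28).
For Beta(a, b) with a, b > 1 the mode is (a−1)/(a+b−2) = 3.5/30.5 ≈ 0.1148.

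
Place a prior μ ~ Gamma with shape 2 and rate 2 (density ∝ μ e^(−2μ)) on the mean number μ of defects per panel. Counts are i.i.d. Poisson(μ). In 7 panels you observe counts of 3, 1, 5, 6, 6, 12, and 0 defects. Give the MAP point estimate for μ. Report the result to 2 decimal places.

Σxᵢ = 3+1+5+6+6+12+0 = 33, with n = 7.
Posterior ∝ μe^(−2μ) · μ^33e^(−7μ) = μ^34e^(−9μ), i.e. Gamma(shape=35, rate=9).
The mode of a Gamma(a, b) with a ≥ 1 (shape–rate) is (a−1)/b = 34/9 ≈ 3.78.

μ̂_MAP = 3.78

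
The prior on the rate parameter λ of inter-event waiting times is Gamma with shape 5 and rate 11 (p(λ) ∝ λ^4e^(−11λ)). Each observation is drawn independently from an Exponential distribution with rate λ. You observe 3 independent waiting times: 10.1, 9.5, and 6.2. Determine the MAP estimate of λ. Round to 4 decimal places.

λ̂_MAP = 0.1902

The Exponential(rate=λ) likelihood is ∝ λ^n e^(−λΣtᵢ). Here n = 3 and Σtᵢ = 10.1 + 9.5 + 6.2 = 25.8.
Posterior ∝ λ^4e^(−11λ) · λ^3e^(−25.8λ) = λ^7e^(−36.8λ), i.e. Gamma(8, 36.8).
Mode = (a−1)/b = 7/36.8 ≈ 0.1902.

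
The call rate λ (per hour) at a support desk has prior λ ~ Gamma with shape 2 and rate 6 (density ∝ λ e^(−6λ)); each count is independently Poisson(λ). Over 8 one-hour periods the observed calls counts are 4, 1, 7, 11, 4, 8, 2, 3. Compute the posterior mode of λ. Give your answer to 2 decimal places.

Σxᵢ = 4+1+7+11+4+8+2+3 = 40, with n = 8.
Posterior ∝ λe^(−6λ) · λ^40e^(−8λ) = λ^41e^(−14λ), i.e. Gamma(shape=42, rate=14).
The mode of a Gamma(a, b) with a ≥ 1 (shape–rate) is (a−1)/b = 41/14 ≈ 2.93.

λ̂_MAP = 2.93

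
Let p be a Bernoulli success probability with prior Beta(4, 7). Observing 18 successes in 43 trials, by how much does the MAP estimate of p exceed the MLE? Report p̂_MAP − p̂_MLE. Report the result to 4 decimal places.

MAP − MLE = -0.0148

Posterior is Beta(22, 32); MAP = (22−1)/(54−2) = 21/52 ≈ 0.40385.
MLE ignores the prior: p̂_MLE = k/n = 18/43 ≈ 0.41860.
Difference = 21/52 − 18/43 = -33/2236 ≈ -0.0148.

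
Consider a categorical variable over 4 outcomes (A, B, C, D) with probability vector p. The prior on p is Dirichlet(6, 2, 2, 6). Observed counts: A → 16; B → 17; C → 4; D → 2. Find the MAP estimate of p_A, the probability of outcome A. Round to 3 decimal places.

MAP estimate of p_A = 0.412

The posterior is Dirichlet(αᵢ + nᵢ) = Dirichlet(22, 19, 6, 8).
For a Dirichlet(a₁,…,a_K) with all aᵢ > 1, the mode has j-th component (aⱼ − 1)/(Σaᵢ − K).
Here Σaᵢ = 55 and K = 4, so p_A = (22 − 1)/(55 − 4) = 21/51 ≈ 0.412.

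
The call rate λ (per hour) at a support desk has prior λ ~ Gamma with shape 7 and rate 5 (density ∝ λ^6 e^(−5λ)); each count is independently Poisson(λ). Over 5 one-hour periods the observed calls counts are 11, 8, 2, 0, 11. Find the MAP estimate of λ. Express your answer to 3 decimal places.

Σxᵢ = 11+8+2+0+11 = 32, with n = 5.
Posterior ∝ λ^6e^(−5λ) · λ^32e^(−5λ) = λ^38e^(−10λ), i.e. Gamma(shape=39, rate=10).
The mode of a Gamma(a, b) with a ≥ 1 (shape–rate) is (a−1)/b = 38/10 ≈ 3.800.

λ̂_MAP = 3.800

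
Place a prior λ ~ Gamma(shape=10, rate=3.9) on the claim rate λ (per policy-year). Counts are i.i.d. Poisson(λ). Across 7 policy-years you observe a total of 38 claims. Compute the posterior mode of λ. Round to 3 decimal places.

Σxᵢ = 38, n = 7.
Posterior ∝ λ^9e^(−3.9λ) · λ^38e^(−7λ) = λ^47e^(−10.9λ), i.e. Gamma(shape=48, rate=10.9).
The mode of a Gamma(a, b) with a ≥ 1 (shape–rate) is (a−1)/b = 47/10.9 ≈ 4.312.

λ̂_MAP = 4.312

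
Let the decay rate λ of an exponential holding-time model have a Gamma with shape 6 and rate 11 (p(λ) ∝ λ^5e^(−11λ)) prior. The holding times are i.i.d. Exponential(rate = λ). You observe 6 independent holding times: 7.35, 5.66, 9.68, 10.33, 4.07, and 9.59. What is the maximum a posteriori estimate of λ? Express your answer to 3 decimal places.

λ̂_MAP = 0.191

The Exponential(rate=λ) likelihood is ∝ λ^n e^(−λΣtᵢ). Here n = 6 and Σtᵢ = 7.35 + 5.66 + 9.68 + 10.33 + 4.07 + 9.59 = 46.68.
Posterior ∝ λ^5e^(−11λ) · λ^6e^(−46.68λ) = λ^11e^(−57.68λ), i.e. Gamma(12, 57.68).
Mode = (a−1)/b = 11/57.68 ≈ 0.191.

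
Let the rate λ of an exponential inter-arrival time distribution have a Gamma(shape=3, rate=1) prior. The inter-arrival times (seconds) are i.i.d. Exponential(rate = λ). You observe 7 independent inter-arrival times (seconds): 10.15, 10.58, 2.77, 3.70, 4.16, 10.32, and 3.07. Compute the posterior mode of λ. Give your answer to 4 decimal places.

λ̂_MAP = 0.1967

The Exponential(rate=λ) likelihood is ∝ λ^n e^(−λΣtᵢ). Here n = 7 and Σtᵢ = 10.15 + 10.58 + 2.77 + 3.70 + 4.16 + 10.32 + 3.07 = 44.75.
Posterior ∝ λ^2e^(−1λ) · λ^7e^(−44.75λ) = λ^9e^(−45.75λ), i.e. Gamma(10, 45.75).
Mode = (a−1)/b = 9/45.75 ≈ 0.1967.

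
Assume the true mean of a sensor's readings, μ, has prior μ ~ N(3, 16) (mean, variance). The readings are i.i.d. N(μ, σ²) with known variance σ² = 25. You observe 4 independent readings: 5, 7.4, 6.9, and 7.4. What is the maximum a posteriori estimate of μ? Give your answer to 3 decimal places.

n = 4; x̄ = (5 + 7.4 + 6.9 + 7.4)/4 = 26.7/4 = 6.675.
For a Normal prior and Normal likelihood with known variance, the posterior is Normal; its mode equals its mean, the precision-weighted average.
Prior precision 1/σ₀² = 1/16 = 0.0625; data precision n/σ² = 4/25 = 0.16.
μ̂ = (0.0625·3 + 0.16·6.675) / (0.0625 + 0.16) = 1.2555/0.2225 = 2511/445 ≈ 5.643.

μ̂_MAP = 5.643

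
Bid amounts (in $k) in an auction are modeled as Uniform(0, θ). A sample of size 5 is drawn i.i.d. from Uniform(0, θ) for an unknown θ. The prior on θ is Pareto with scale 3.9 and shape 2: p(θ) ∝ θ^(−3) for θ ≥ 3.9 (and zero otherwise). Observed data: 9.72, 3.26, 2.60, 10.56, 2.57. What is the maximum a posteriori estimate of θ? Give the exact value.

θ̂_MAP = 10.56

The Uniform(0, θ) likelihood is θ^(−n) for θ ≥ max(xᵢ), zero otherwise. Here max(xᵢ) = 10.56.
Posterior ∝ θ^(−3) · θ^(−5) = θ^(−8) on θ ≥ max(3.9, 10.56) = 10.56.
This density is strictly decreasing in θ, so the posterior mode lies at the lower boundary of the support.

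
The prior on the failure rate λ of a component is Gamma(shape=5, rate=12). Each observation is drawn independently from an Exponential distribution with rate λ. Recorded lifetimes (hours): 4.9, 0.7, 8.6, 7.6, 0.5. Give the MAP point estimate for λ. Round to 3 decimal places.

λ̂_MAP = 0.262

The Exponential(rate=λ) likelihood is ∝ λ^n e^(−λΣtᵢ). Here n = 5 and Σtᵢ = 4.9 + 0.7 + 8.6 + 7.6 + 0.5 = 22.3.
Posterior ∝ λ^4e^(−12λ) · λ^5e^(−22.3λ) = λ^9e^(−34.3λ), i.e. Gamma(10, 34.3).
Mode = (a−1)/b = 9/34.3 ≈ 0.262.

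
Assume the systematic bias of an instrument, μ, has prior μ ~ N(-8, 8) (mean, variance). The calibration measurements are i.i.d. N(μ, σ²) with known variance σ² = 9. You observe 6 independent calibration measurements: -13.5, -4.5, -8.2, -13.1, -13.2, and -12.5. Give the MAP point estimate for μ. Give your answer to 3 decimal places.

μ̂_MAP = -10.386

n = 6; x̄ = ((-13.5) + (-4.5) + (-8.2) + (-13.1) + (-13.2) + (-12.5))/6 = -65/6 = -65/6 ≈ -10.8333.
For a Normal prior and Normal likelihood with known variance, the posterior is Normal; its mode equals its mean, the precision-weighted average.
Prior precision 1/σ₀² = 1/8 = 0.125; data precision n/σ² = 6/9 = 2/3.
μ̂ = (0.125·(-8) + (2/3)·(-65/6)) / (0.125 + 2/3) = (-74/9)/(19/24) = -592/57 ≈ -10.386.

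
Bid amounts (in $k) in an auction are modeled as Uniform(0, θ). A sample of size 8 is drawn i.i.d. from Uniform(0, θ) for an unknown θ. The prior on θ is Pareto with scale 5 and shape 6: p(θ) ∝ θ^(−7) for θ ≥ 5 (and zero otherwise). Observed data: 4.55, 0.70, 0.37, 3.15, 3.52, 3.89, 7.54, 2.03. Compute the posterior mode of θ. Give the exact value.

The Uniform(0, θ) likelihood is θ^(−n) for θ ≥ max(xᵢ), zero otherwise. Here max(xᵢ) = 7.54.
Posterior ∝ θ^(−7) · θ^(−8) = θ^(−15) on θ ≥ max(5, 7.54) = 7.54.
This density is strictly decreasing in θ, so the posterior mode lies at the lower boundary of the support.

θ̂_MAP = 7.54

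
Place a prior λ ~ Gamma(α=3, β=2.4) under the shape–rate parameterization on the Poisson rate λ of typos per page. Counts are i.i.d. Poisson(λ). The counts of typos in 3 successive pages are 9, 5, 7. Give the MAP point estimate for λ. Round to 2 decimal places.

λ̂_MAP = 4.26

Σxᵢ = 9+5+7 = 21, with n = 3.
Posterior ∝ λ^2e^(−2.4λ) · λ^21e^(−3λ) = λ^23e^(−5.4λ), i.e. Gamma(shape=24, rate=5.4).
The mode of a Gamma(a, b) with a ≥ 1 (shape–rate) is (a−1)/b = 23/5.4 ≈ 4.26.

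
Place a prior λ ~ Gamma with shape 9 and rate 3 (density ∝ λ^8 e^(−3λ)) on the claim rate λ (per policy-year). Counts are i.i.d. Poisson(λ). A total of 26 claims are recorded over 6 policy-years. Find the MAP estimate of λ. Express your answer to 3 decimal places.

Σxᵢ = 26, n = 6.
Posterior ∝ λ^8e^(−3λ) · λ^26e^(−6λ) = λ^34e^(−9λ), i.e. Gamma(shape=35, rate=9).
The mode of a Gamma(a, b) with a ≥ 1 (shape–rate) is (a−1)/b = 34/9 ≈ 3.778.

λ̂_MAP = 3.778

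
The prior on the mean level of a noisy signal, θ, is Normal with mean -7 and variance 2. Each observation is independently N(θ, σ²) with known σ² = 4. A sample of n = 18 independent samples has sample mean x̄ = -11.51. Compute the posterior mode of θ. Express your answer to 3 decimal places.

θ̂_MAP = -11.059

n = 18, x̄ = -11.51.
For a Normal prior and Normal likelihood with known variance, the posterior is Normal; its mode equals its mean, the precision-weighted average.
Prior precision 1/σ₀² = 1/2 = 0.5; data precision n/σ² = 18/4 = 4.5.
θ̂ = (0.5·(-7) + 4.5·(-11.51)) / (0.5 + 4.5) = (-55.295)/5 = -11.059.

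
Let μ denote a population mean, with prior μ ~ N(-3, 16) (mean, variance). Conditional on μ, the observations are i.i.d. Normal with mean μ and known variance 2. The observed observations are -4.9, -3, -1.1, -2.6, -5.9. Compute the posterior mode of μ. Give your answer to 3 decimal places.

n = 5; x̄ = ((-4.9) + (-3) + (-1.1) + (-2.6) + (-5.9))/5 = -17.5/5 = -3.5.
For a Normal prior and Normal likelihood with known variance, the posterior is Normal; its mode equals its mean, the precision-weighted average.
Prior precision 1/σ₀² = 1/16 = 0.0625; data precision n/σ² = 5/2 = 2.5.
μ̂ = (0.0625·(-3) + 2.5·(-3.5)) / (0.0625 + 2.5) = (-8.9375)/2.5625 = -143/41 ≈ -3.488.

μ̂_MAP = -3.488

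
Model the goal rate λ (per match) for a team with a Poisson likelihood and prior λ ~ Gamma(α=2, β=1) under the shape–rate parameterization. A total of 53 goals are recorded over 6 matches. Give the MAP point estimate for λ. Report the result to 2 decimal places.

Σxᵢ = 53, n = 6.
Posterior ∝ λe^(−1λ) · λ^53e^(−6λ) = λ^54e^(−7λ), i.e. Gamma(shape=55, rate=7).
The mode of a Gamma(a, b) with a ≥ 1 (shape–rate) is (a−1)/b = 54/7 ≈ 7.71.

λ̂_MAP = 7.71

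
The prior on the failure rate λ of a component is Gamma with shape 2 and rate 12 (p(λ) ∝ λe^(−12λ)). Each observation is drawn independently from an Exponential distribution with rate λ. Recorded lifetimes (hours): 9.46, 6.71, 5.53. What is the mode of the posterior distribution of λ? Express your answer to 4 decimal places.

The Exponential(rate=λ) likelihood is ∝ λ^n e^(−λΣtᵢ). Here n = 3 and Σtᵢ = 9.46 + 6.71 + 5.53 = 21.70.
Posterior ∝ λe^(−12λ) · λ^3e^(−21.70λ) = λ^4e^(−33.70λ), i.e. Gamma(5, 33.70).
Mode = (a−1)/b = 4/33.70 ≈ 0.1187.

λ̂_MAP = 0.1187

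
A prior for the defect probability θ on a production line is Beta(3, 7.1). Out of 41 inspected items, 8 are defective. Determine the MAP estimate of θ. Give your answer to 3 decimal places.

θ̂_MAP = 0.204

Prior: Beta(3, 7.1).
Data: 8 successes in 41 trials. The binomial likelihood contributes θ^8(1−θ)^33, so the posterior is Beta(3+8, 7.1+33) = Beta(11, 40.1).
For Beta(a, b) with a, b > 1 the mode is (a−1)/(a+b−2) = 10/49.1 ≈ 0.204.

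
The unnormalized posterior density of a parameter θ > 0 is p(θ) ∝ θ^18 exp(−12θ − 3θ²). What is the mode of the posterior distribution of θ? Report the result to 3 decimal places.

ℓ'(θ) = 18/θ − 12 − 6θ. Setting this to zero and multiplying by θ: 6θ² + 12θ − 18 = 0.
θ = (−12 + √(12² + 4·6·18)) / (2·6) = (−12 + √576) / 12 = (−12 + 24)/12 = 1.
ℓ''(θ) = −18/θ² − 6 < 0, confirming a maximum.

θ̂_MAP = 1.000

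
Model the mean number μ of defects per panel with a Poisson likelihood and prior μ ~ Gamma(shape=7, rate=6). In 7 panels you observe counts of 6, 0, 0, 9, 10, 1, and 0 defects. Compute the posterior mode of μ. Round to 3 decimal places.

Σxᵢ = 6+0+0+9+10+1+0 = 26, with n = 7.
Posterior ∝ μ^6e^(−6μ) · μ^26e^(−7μ) = μ^32e^(−13μ), i.e. Gamma(shape=33, rate=13).
The mode of a Gamma(a, b) with a ≥ 1 (shape–rate) is (a−1)/b = 32/13 ≈ 2.462.

μ̂_MAP = 2.462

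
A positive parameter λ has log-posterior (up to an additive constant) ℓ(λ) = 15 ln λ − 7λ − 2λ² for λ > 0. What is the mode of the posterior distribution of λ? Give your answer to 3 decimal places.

λ̂_MAP = 1.250

ℓ'(λ) = 15/λ − 7 − 4λ. Setting this to zero and multiplying by λ: 4λ² + 7λ − 15 = 0.
λ = (−7 + √(7² + 4·4·15)) / (2·4) = (−7 + √289) / 8 = (−7 + 17)/8 = 5/4.
ℓ''(λ) = −15/λ² − 4 < 0, confirming a maximum.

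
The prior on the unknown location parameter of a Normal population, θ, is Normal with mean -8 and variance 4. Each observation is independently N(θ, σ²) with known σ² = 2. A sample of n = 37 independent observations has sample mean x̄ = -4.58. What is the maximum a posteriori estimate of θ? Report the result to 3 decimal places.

n = 37, x̄ = -4.58.
For a Normal prior and Normal likelihood with known variance, the posterior is Normal; its mode equals its mean, the precision-weighted average.
Prior precision 1/σ₀² = 1/4 = 0.25; data precision n/σ² = 37/2 = 18.5.
θ̂ = (0.25·(-8) + 18.5·(-4.58)) / (0.25 + 18.5) = (-86.73)/18.75 = -4.6256 ≈ -4.626.

θ̂_MAP = -4.626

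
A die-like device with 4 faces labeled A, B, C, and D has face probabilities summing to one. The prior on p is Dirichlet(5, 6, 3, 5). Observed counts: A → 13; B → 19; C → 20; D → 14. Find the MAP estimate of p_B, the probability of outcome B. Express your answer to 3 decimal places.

MAP estimate of p_B = 0.296

The posterior is Dirichlet(αᵢ + nᵢ) = Dirichlet(18, 25, 23, 19).
For a Dirichlet(a₁,…,a_K) with all aᵢ > 1, the mode has j-th component (aⱼ − 1)/(Σaᵢ − K).
Here Σaᵢ = 85 and K = 4, so p_B = (25 − 1)/(85 − 4) = 24/81 ≈ 0.296.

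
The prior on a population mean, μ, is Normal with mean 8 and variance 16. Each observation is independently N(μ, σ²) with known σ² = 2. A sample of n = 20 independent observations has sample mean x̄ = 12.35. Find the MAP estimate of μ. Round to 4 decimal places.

μ̂_MAP = 12.3230

n = 20, x̄ = 12.35.
For a Normal prior and Normal likelihood with known variance, the posterior is Normal; its mode equals its mean, the precision-weighted average.
Prior precision 1/σ₀² = 1/16 = 0.0625; data precision n/σ² = 20/2 = 10.
μ̂ = (0.0625·8 + 10·12.35) / (0.0625 + 10) = 124/10.0625 = 1984/161 ≈ 12.3230.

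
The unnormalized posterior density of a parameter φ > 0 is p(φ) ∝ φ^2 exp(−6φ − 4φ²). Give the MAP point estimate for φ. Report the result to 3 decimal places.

φ̂_MAP = 0.250

ℓ'(φ) = 2/φ − 6 − 8φ. Setting this to zero and multiplying by φ: 8φ² + 6φ − 2 = 0.
φ = (−6 + √(6² + 4·8·2)) / (2·8) = (−6 + √100) / 16 = (−6 + 10)/16 = 1/4.
ℓ''(φ) = −2/φ² − 8 < 0, confirming a maximum.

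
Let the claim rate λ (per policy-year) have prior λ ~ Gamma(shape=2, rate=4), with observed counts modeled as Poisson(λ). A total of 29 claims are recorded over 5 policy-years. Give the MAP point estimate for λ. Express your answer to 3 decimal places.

λ̂_MAP = 3.333

Σxᵢ = 29, n = 5.
Posterior ∝ λe^(−4λ) · λ^29e^(−5λ) = λ^30e^(−9λ), i.e. Gamma(shape=31, rate=9).
The mode of a Gamma(a, b) with a ≥ 1 (shape–rate) is (a−1)/b = 30/9 ≈ 3.333.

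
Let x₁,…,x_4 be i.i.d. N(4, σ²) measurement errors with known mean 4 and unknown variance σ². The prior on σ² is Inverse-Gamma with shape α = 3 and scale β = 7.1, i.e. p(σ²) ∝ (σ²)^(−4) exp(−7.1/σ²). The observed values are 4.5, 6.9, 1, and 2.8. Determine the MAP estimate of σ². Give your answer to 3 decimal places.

σ̂²_MAP = 2.775

Sum of squared deviations about the known mean: SS = (4.5−4)² + (6.9−4)² + (1−4)² + (2.8−4)² = 19.1.
The Normal likelihood contributes (σ²)^(−n/2) exp(−SS/(2σ²)), so the posterior is Inverse-Gamma(α + n/2, β + SS/2) = Inverse-Gamma(5, 16.65).
The mode of Inverse-Gamma(a, b) is b/(a+1) = 16.65/6 ≈ 2.775.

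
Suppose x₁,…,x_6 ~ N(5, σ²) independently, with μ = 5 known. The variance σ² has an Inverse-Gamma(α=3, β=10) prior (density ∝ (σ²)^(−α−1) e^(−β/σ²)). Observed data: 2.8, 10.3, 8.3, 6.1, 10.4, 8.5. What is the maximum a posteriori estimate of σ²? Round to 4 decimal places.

Sum of squared deviations about the known mean: SS = (2.8−5)² + (10.3−5)² + (8.3−5)² + (6.1−5)² + (10.4−5)² + (8.5−5)² = 86.44.
The Normal likelihood contributes (σ²)^(−n/2) exp(−SS/(2σ²)), so the posterior is Inverse-Gamma(α + n/2, β + SS/2) = Inverse-Gamma(6, 53.22).
The mode of Inverse-Gamma(a, b) is b/(a+1) = 53.22/7 ≈ 7.6029.

σ̂²_MAP = 7.6029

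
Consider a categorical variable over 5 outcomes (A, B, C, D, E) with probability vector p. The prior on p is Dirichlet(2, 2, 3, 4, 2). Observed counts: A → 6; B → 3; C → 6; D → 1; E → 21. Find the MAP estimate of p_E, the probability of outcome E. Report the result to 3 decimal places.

The posterior is Dirichlet(αᵢ + nᵢ) = Dirichlet(8, 5, 9, 5, 23).
For a Dirichlet(a₁,…,a_K) with all aᵢ > 1, the mode has j-th component (aⱼ − 1)/(Σaᵢ − K).
Here Σaᵢ = 50 and K = 5, so p_E = (23 − 1)/(50 − 5) = 22/45 ≈ 0.489.

MAP estimate of p_E = 0.489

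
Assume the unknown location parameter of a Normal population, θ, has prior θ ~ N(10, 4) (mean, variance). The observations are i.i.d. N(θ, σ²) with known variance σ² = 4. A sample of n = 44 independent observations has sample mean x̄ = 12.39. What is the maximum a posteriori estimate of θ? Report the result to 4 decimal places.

n = 44, x̄ = 12.39.
For a Normal prior and Normal likelihood with known variance, the posterior is Normal; its mode equals its mean, the precision-weighted average.
Prior precision 1/σ₀² = 1/4 = 0.25; data precision n/σ² = 44/4 = 11.
θ̂ = (0.25·10 + 11·12.39) / (0.25 + 11) = 138.79/11.25 = 13879/1125 ≈ 12.3369.

θ̂_MAP = 12.3369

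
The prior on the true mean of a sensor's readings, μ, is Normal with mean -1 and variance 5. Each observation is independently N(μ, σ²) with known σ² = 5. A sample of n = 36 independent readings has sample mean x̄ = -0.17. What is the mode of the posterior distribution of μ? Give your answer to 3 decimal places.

μ̂_MAP = -0.192

n = 36, x̄ = -0.17.
For a Normal prior and Normal likelihood with known variance, the posterior is Normal; its mode equals its mean, the precision-weighted average.
Prior precision 1/σ₀² = 1/5 = 0.2; data precision n/σ² = 36/5 = 7.2.
μ̂ = (0.2·(-1) + 7.2·(-0.17)) / (0.2 + 7.2) = (-1.424)/7.4 = -178/925 ≈ -0.192.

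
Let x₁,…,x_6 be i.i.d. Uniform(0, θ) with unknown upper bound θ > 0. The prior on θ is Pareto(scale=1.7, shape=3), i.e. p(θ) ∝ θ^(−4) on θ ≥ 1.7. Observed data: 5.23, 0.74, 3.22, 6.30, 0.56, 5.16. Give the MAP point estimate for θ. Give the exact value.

The Uniform(0, θ) likelihood is θ^(−n) for θ ≥ max(xᵢ), zero otherwise. Here max(xᵢ) = 6.30.
Posterior ∝ θ^(−4) · θ^(−6) = θ^(−10) on θ ≥ max(1.7, 6.30) = 6.30.
This density is strictly decreasing in θ, so the posterior mode lies at the lower boundary of the support.

θ̂_MAP = 6.30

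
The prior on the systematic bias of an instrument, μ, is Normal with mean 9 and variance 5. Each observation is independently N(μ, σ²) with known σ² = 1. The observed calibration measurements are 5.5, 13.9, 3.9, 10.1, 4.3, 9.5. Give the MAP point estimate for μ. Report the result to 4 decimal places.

μ̂_MAP = 7.9032

n = 6; x̄ = (5.5 + 13.9 + 3.9 + 10.1 + 4.3 + 9.5)/6 = 47.2/6 = 118/15 ≈ 7.8667.
For a Normal prior and Normal likelihood with known variance, the posterior is Normal; its mode equals its mean, the precision-weighted average.
Prior precision 1/σ₀² = 1/5 = 0.2; data precision n/σ² = 6/1 = 6.
μ̂ = (0.2·9 + 6·(118/15)) / (0.2 + 6) = 49/6.2 = 245/31 ≈ 7.9032.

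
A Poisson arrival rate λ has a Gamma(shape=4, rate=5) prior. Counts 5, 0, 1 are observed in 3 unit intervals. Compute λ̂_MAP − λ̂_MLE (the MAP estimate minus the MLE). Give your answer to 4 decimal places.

MAP − MLE = -0.8750

Σxᵢ = 6. Posterior is Gamma(10, 8); MAP = (10−1)/8 = 9/8 ≈ 1.12500.
MLE = x̄ = 6/3 ≈ 2.00000.
Difference = 9/8 − 6/3 = -7/8 ≈ -0.8750.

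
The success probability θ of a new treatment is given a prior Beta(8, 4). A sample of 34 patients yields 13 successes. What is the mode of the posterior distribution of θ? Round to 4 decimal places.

θ̂_MAP = 0.4545

Prior: Beta(8, 4).
Data: 13 successes in 34 trials. The binomial likelihood contributes θ^13(1−θ)^21, so the posterior is Beta(8+13, 4+21) = Beta(21, 25).
For Beta(a, b) with a, b > 1 the mode is (a−1)/(a+b−2) = 20/44 ≈ 0.4545.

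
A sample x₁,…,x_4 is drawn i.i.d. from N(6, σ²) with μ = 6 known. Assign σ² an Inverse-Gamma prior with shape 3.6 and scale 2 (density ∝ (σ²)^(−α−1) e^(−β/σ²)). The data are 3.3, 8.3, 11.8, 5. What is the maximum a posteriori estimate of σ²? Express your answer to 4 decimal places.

Sum of squared deviations about the known mean: SS = (3.3−6)² + (8.3−6)² + (11.8−6)² + (5−6)² = 47.22.
The Normal likelihood contributes (σ²)^(−n/2) exp(−SS/(2σ²)), so the posterior is Inverse-Gamma(α + n/2, β + SS/2) = Inverse-Gamma(5.6, 25.61).
The mode of Inverse-Gamma(a, b) is b/(a+1) = 25.61/6.6 ≈ 3.8803.

σ̂²_MAP = 3.8803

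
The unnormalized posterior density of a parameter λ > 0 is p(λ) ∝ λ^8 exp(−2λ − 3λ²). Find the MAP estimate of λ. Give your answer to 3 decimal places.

λ̂_MAP = 1.000

ℓ'(λ) = 8/λ − 2 − 6λ. Setting this to zero and multiplying by λ: 6λ² + 2λ − 8 = 0.
λ = (−2 + √(2² + 4·6·8)) / (2·6) = (−2 + √196) / 12 = (−2 + 14)/12 = 1.
ℓ''(λ) = −8/λ² − 6 < 0, confirming a maximum.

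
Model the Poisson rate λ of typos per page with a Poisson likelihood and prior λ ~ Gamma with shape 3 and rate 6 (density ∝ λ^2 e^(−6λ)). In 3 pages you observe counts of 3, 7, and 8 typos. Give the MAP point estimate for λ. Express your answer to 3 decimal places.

Σxᵢ = 3+7+8 = 18, with n = 3.
Posterior ∝ λ^2e^(−6λ) · λ^18e^(−3λ) = λ^20e^(−9λ), i.e. Gamma(shape=21, rate=9).
The mode of a Gamma(a, b) with a ≥ 1 (shape–rate) is (a−1)/b = 20/9 ≈ 2.222.

λ̂_MAP = 2.222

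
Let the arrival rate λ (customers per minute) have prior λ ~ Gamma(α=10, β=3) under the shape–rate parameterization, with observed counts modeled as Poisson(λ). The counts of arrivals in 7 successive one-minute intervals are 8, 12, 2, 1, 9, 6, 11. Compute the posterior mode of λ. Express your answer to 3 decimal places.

Σxᵢ = 8+12+2+1+9+6+11 = 49, with n = 7.
Posterior ∝ λ^9e^(−3λ) · λ^49e^(−7λ) = λ^58e^(−10λ), i.e. Gamma(shape=59, rate=10).
The mode of a Gamma(a, b) with a ≥ 1 (shape–rate) is (a−1)/b = 58/10 ≈ 5.800.

λ̂_MAP = 5.800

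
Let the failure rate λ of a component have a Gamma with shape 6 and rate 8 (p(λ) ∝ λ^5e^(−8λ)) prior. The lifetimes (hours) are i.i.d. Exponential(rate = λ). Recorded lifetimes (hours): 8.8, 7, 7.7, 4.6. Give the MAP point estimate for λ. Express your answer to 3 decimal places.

The Exponential(rate=λ) likelihood is ∝ λ^n e^(−λΣtᵢ). Here n = 4 and Σtᵢ = 8.8 + 7 + 7.7 + 4.6 = 28.1.
Posterior ∝ λ^5e^(−8λ) · λ^4e^(−28.1λ) = λ^9e^(−36.1λ), i.e. Gamma(10, 36.1).
Mode = (a−1)/b = 9/36.1 ≈ 0.249.

λ̂_MAP = 0.249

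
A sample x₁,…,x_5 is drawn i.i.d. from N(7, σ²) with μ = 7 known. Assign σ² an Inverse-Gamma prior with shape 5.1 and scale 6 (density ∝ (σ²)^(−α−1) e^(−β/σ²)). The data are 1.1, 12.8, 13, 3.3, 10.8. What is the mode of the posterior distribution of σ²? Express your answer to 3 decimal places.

Sum of squared deviations about the known mean: SS = (1.1−7)² + (12.8−7)² + (13−7)² + (3.3−7)² + (10.8−7)² = 132.58.
The Normal likelihood contributes (σ²)^(−n/2) exp(−SS/(2σ²)), so the posterior is Inverse-Gamma(α + n/2, β + SS/2) = Inverse-Gamma(7.6, 72.29).
The mode of Inverse-Gamma(a, b) is b/(a+1) = 72.29/8.6 ≈ 8.406.

σ̂²_MAP = 8.406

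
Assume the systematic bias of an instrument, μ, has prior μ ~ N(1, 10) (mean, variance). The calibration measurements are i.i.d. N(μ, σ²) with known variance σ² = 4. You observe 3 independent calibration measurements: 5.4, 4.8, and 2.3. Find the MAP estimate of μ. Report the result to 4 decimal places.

μ̂_MAP = 3.7941

n = 3; x̄ = (5.4 + 4.8 + 2.3)/3 = 12.5/3 = 25/6 ≈ 4.1667.
For a Normal prior and Normal likelihood with known variance, the posterior is Normal; its mode equals its mean, the precision-weighted average.
Prior precision 1/σ₀² = 1/10 = 0.1; data precision n/σ² = 3/4 = 0.75.
μ̂ = (0.1·1 + 0.75·(25/6)) / (0.1 + 0.75) = 3.225/0.85 = 129/34 ≈ 3.7941.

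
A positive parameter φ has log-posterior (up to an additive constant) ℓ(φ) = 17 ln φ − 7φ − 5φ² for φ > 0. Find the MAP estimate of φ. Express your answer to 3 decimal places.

φ̂_MAP = 1.000

ℓ'(φ) = 17/φ − 7 − 10φ. Setting this to zero and multiplying by φ: 10φ² + 7φ − 17 = 0.
φ = (−7 + √(7² + 4·10·17)) / (2·10) = (−7 + √729) / 20 = (−7 + 27)/20 = 1.
ℓ''(φ) = −17/φ² − 10 < 0, confirming a maximum.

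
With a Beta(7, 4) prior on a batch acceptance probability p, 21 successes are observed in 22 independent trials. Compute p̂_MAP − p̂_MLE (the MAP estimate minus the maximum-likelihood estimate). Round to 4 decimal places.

Posterior is Beta(28, 5); MAP = (28−1)/(33−2) = 27/31 ≈ 0.87097.
MLE ignores the prior: p̂_MLE = k/n = 21/22 ≈ 0.95455.
Difference = 27/31 − 21/22 = -57/682 ≈ -0.0836.

MAP − MLE = -0.0836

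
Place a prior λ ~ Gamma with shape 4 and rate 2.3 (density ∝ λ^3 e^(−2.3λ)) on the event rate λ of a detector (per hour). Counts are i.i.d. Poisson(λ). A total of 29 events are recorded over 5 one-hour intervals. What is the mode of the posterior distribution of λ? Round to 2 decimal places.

λ̂_MAP = 4.38

Σxᵢ = 29, n = 5.
Posterior ∝ λ^3e^(−2.3λ) · λ^29e^(−5λ) = λ^32e^(−7.3λ), i.e. Gamma(shape=33, rate=7.3).
The mode of a Gamma(a, b) with a ≥ 1 (shape–rate) is (a−1)/b = 32/7.3 ≈ 4.38.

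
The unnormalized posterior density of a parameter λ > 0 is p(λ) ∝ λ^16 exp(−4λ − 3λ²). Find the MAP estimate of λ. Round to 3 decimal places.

ℓ'(λ) = 16/λ − 4 − 6λ. Setting this to zero and multiplying by λ: 6λ² + 4λ − 16 = 0.
λ = (−4 + √(4² + 4·6·16)) / (2·6) = (−4 + √400) / 12 = (−4 + 20)/12 = 4/3.
ℓ''(λ) = −16/λ² − 6 < 0, confirming a maximum.

λ̂_MAP = 1.333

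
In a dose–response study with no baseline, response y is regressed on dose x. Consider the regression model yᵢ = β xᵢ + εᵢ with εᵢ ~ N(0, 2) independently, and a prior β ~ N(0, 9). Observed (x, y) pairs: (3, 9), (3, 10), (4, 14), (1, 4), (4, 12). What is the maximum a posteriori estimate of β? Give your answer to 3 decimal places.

β̂_MAP = 3.221

log p(β | y) = −Σ(yᵢ − βxᵢ)²/(2·2) − β²/(2·9) + const.
Setting the derivative to zero: Σxᵢ(yᵢ − βxᵢ)/2 − β/9 = 0, so β = Σxᵢyᵢ / (Σxᵢ² + σ²/τ²).
Σxᵢyᵢ = 3·9 + 3·10 + 4·14 + 1·4 + 4·12 = 165; Σxᵢ² = 51; σ²/τ² = 2/9.
β̂_MAP = 165 / (51 + 2/9) = 165/(461/9) = 1485/461 ≈ 3.221.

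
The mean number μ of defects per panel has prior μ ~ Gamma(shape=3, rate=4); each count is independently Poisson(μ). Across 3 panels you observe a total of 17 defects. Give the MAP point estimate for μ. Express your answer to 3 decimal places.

μ̂_MAP = 2.714

Σxᵢ = 17, n = 3.
Posterior ∝ μ^2e^(−4μ) · μ^17e^(−3μ) = μ^19e^(−7μ), i.e. Gamma(shape=20, rate=7).
The mode of a Gamma(a, b) with a ≥ 1 (shape–rate) is (a−1)/b = 19/7 ≈ 2.714.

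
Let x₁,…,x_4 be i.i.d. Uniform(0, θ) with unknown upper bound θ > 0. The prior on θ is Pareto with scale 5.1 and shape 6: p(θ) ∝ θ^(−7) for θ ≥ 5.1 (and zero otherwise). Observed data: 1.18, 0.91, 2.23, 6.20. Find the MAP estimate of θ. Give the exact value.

θ̂_MAP = 6.20

The Uniform(0, θ) likelihood is θ^(−n) for θ ≥ max(xᵢ), zero otherwise. Here max(xᵢ) = 6.20.
Posterior ∝ θ^(−7) · θ^(−4) = θ^(−11) on θ ≥ max(5.1, 6.20) = 6.20.
This density is strictly decreasing in θ, so the posterior mode lies at the lower boundary of the support.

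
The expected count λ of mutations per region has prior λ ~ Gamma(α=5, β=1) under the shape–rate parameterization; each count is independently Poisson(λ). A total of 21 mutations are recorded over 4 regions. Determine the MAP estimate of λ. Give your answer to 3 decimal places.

Σxᵢ = 21, n = 4.
Posterior ∝ λ^4e^(−1λ) · λ^21e^(−4λ) = λ^25e^(−5λ), i.e. Gamma(shape=26, rate=5).
The mode of a Gamma(a, b) with a ≥ 1 (shape–rate) is (a−1)/b = 25/5 ≈ 5.000.

λ̂_MAP = 5.000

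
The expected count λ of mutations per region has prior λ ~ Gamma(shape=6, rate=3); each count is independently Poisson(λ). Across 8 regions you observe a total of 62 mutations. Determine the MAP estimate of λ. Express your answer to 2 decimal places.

λ̂_MAP = 6.09

Σxᵢ = 62, n = 8.
Posterior ∝ λ^5e^(−3λ) · λ^62e^(−8λ) = λ^67e^(−11λ), i.e. Gamma(shape=68, rate=11).
The mode of a Gamma(a, b) with a ≥ 1 (shape–rate) is (a−1)/b = 67/11 ≈ 6.09.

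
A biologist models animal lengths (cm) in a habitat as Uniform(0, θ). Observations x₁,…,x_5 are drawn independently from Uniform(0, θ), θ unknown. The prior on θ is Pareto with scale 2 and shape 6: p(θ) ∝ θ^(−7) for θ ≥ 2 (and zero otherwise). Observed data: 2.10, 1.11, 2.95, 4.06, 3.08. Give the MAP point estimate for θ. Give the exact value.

The Uniform(0, θ) likelihood is θ^(−n) for θ ≥ max(xᵢ), zero otherwise. Here max(xᵢ) = 4.06.
Posterior ∝ θ^(−7) · θ^(−5) = θ^(−12) on θ ≥ max(2, 4.06) = 4.06.
This density is strictly decreasing in θ, so the posterior mode lies at the lower boundary of the support.

θ̂_MAP = 4.06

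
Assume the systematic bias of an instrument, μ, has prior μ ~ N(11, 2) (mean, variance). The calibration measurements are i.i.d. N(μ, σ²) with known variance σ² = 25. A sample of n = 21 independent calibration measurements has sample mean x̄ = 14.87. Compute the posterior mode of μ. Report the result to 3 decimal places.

μ̂_MAP = 13.426

n = 21, x̄ = 14.87.
For a Normal prior and Normal likelihood with known variance, the posterior is Normal; its mode equals its mean, the precision-weighted average.
Prior precision 1/σ₀² = 1/2 = 0.5; data precision n/σ² = 21/25 = 0.84.
μ̂ = (0.5·11 + 0.84·14.87) / (0.5 + 0.84) = 17.9908/1.34 = 44977/3350 ≈ 13.426.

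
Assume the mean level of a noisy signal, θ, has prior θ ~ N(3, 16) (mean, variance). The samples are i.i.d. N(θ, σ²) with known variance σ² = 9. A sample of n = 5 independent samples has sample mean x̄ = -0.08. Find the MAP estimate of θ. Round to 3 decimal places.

n = 5, x̄ = -0.08.
For a Normal prior and Normal likelihood with known variance, the posterior is Normal; its mode equals its mean, the precision-weighted average.
Prior precision 1/σ₀² = 1/16 = 0.0625; data precision n/σ² = 5/9.
θ̂ = (0.0625·3 + (5/9)·(-0.08)) / (0.0625 + 5/9) = (103/720)/(89/144) = 103/445 ≈ 0.231.

θ̂_MAP = 0.231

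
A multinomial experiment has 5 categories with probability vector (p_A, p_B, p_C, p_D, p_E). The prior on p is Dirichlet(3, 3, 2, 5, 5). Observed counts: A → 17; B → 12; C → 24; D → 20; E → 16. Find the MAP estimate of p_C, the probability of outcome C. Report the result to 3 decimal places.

MAP estimate of p_C = 0.245

The posterior is Dirichlet(αᵢ + nᵢ) = Dirichlet(20, 15, 26, 25, 21).
For a Dirichlet(a₁,…,a_K) with all aᵢ > 1, the mode has j-th component (aⱼ − 1)/(Σaᵢ − K).
Here Σaᵢ = 107 and K = 5, so p_C = (26 − 1)/(107 − 5) = 25/102 ≈ 0.245.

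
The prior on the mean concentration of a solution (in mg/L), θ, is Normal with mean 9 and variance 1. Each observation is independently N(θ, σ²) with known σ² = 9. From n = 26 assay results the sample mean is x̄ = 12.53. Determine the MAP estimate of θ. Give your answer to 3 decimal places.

θ̂_MAP = 11.622

n = 26, x̄ = 12.53.
For a Normal prior and Normal likelihood with known variance, the posterior is Normal; its mode equals its mean, the precision-weighted average.
Prior precision 1/σ₀² = 1/1 = 1; data precision n/σ² = 26/9.
θ̂ = (1·9 + (26/9)·12.53) / (1 + 26/9) = (20339/450)/(35/9) = 20339/1750 ≈ 11.622.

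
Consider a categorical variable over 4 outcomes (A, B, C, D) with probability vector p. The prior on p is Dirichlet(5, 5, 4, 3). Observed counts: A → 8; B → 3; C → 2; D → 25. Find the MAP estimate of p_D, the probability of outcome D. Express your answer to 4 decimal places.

The posterior is Dirichlet(αᵢ + nᵢ) = Dirichlet(13, 8, 6, 28).
For a Dirichlet(a₁,…,a_K) with all aᵢ > 1, the mode has j-th component (aⱼ − 1)/(Σaᵢ − K).
Here Σaᵢ = 55 and K = 4, so p_D = (28 − 1)/(55 − 4) = 27/51 ≈ 0.5294.

MAP estimate of p_D = 0.5294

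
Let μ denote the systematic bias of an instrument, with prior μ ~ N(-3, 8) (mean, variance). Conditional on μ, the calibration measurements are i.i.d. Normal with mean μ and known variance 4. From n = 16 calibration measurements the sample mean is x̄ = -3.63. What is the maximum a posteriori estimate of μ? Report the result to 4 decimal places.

μ̂_MAP = -3.6109

n = 16, x̄ = -3.63.
For a Normal prior and Normal likelihood with known variance, the posterior is Normal; its mode equals its mean, the precision-weighted average.
Prior precision 1/σ₀² = 1/8 = 0.125; data precision n/σ² = 16/4 = 4.
μ̂ = (0.125·(-3) + 4·(-3.63)) / (0.125 + 4) = (-14.895)/4.125 = -993/275 ≈ -3.6109.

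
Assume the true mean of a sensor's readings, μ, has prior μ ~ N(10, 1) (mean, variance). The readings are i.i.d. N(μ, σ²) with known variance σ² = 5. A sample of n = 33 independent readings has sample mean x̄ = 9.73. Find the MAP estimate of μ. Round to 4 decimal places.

μ̂_MAP = 9.7655

n = 33, x̄ = 9.73.
For a Normal prior and Normal likelihood with known variance, the posterior is Normal; its mode equals its mean, the precision-weighted average.
Prior precision 1/σ₀² = 1/1 = 1; data precision n/σ² = 33/5 = 6.6.
μ̂ = (1·10 + 6.6·9.73) / (1 + 6.6) = 74.218/7.6 = 37109/3800 ≈ 9.7655.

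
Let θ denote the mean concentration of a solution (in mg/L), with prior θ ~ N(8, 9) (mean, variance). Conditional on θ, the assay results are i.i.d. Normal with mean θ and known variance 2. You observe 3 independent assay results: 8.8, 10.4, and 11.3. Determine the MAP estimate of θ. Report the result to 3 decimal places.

n = 3; x̄ = (8.8 + 10.4 + 11.3)/3 = 30.5/3 = 61/6 ≈ 10.1667.
For a Normal prior and Normal likelihood with known variance, the posterior is Normal; its mode equals its mean, the precision-weighted average.
Prior precision 1/σ₀² = 1/9; data precision n/σ² = 3/2 = 1.5.
θ̂ = ((1/9)·8 + 1.5·(61/6)) / (1/9 + 1.5) = (581/36)/(29/18) = 581/58 ≈ 10.017.

θ̂_MAP = 10.017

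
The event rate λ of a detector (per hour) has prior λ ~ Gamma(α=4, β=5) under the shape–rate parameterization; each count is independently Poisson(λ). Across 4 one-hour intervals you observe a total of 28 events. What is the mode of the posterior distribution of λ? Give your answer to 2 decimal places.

λ̂_MAP = 3.44

Σxᵢ = 28, n = 4.
Posterior ∝ λ^3e^(−5λ) · λ^28e^(−4λ) = λ^31e^(−9λ), i.e. Gamma(shape=32, rate=9).
The mode of a Gamma(a, b) with a ≥ 1 (shape–rate) is (a−1)/b = 31/9 ≈ 3.44.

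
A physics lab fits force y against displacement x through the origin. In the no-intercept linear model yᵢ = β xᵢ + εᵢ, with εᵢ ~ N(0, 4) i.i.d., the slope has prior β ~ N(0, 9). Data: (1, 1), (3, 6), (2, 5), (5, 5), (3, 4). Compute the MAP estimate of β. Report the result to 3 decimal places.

log p(β | y) = −Σ(yᵢ − βxᵢ)²/(2·4) − β²/(2·9) + const.
Setting the derivative to zero: Σxᵢ(yᵢ − βxᵢ)/4 − β/9 = 0, so β = Σxᵢyᵢ / (Σxᵢ² + σ²/τ²).
Σxᵢyᵢ = 1·1 + 3·6 + 2·5 + 5·5 + 3·4 = 66; Σxᵢ² = 48; σ²/τ² = 4/9.
β̂_MAP = 66 / (48 + 4/9) = 66/(436/9) = 297/218 ≈ 1.362.

β̂_MAP = 1.362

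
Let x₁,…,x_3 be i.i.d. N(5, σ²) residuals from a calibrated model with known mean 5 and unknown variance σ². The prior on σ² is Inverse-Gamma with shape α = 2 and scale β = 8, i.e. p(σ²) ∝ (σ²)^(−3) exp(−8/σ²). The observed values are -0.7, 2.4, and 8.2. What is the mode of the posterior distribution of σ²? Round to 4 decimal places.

σ̂²_MAP = 7.2767

Sum of squared deviations about the known mean: SS = (-0.7−5)² + (2.4−5)² + (8.2−5)² = 49.49.
The Normal likelihood contributes (σ²)^(−n/2) exp(−SS/(2σ²)), so the posterior is Inverse-Gamma(α + n/2, β + SS/2) = Inverse-Gamma(3.5, 32.745).
The mode of Inverse-Gamma(a, b) is b/(a+1) = 32.745/4.5 ≈ 7.2767.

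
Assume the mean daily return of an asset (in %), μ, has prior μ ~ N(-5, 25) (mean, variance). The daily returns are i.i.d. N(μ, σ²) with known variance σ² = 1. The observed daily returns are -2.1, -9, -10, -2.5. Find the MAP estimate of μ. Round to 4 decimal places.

n = 4; x̄ = ((-2.1) + (-9) + (-10) + (-2.5))/4 = -23.6/4 = -5.9.
For a Normal prior and Normal likelihood with known variance, the posterior is Normal; its mode equals its mean, the precision-weighted average.
Prior precision 1/σ₀² = 1/25 = 0.04; data precision n/σ² = 4/1 = 4.
μ̂ = (0.04·(-5) + 4·(-5.9)) / (0.04 + 4) = (-23.8)/4.04 = -595/101 ≈ -5.8911.

μ̂_MAP = -5.8911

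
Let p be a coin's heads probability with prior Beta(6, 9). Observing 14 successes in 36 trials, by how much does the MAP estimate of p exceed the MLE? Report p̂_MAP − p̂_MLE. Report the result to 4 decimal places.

Posterior is Beta(20, 31); MAP = (20−1)/(51−2) = 19/49 ≈ 0.38776.
MLE ignores the prior: p̂_MLE = k/n = 14/36 ≈ 0.38889.
Difference = 19/49 − 14/36 = -1/882 ≈ -0.0011.

MAP − MLE = -0.0011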